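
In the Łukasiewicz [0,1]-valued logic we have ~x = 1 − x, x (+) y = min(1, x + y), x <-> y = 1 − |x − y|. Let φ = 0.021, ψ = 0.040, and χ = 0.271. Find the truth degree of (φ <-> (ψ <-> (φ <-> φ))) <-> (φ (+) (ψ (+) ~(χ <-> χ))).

0.080

φ <-> φ = 1 − |0.021 − 0.021| = 1 − 0.000 = 1.000
ψ <-> (φ <-> φ) = 1 − |0.040 − 1.000| = 1 − 0.960 = 0.040
φ <-> (ψ <-> (φ <-> φ)) = 1 − |0.021 − 0.040| = 1 − 0.019 = 0.981
χ <-> χ = 1 − |0.271 − 0.271| = 1 − 0.000 = 1.000
~(χ <-> χ) = 1 − 1.000 = 0.000
ψ (+) ~(χ <-> χ) = min(1, 0.040 + 0.000) = min(1, 0.040) = 0.040
φ (+) (ψ (+) ~(χ <-> χ)) = min(1, 0.021 + 0.040) = min(1, 0.061) = 0.061
(φ <-> (ψ <-> (φ <-> φ))) <-> (φ (+) (ψ (+) ~(χ <-> χ))) = 1 − |0.981 − 0.061| = 1 − 0.920 = 0.080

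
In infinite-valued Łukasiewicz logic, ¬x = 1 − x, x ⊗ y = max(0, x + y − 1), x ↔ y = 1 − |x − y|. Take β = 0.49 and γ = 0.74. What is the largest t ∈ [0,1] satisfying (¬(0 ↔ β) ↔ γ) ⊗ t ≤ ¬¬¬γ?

0 ↔ β = 1 − |0.00 − 0.49| = 1 − 0.49 = 0.51
¬(0 ↔ β) = 1 − 0.51 = 0.49
¬(0 ↔ β) ↔ γ = 1 − |0.49 − 0.74| = 1 − 0.25 = 0.75
So the left factor is ¬(0 ↔ β) ↔ γ = 0.75.
¬γ = 1 − 0.74 = 0.26
¬¬γ = 1 − 0.26 = 0.74
¬¬¬γ = 1 − 0.74 = 0.26
So the right-hand bound is ¬¬¬γ = 0.26.
The residuum of the Łukasiewicz t-norm gives the supremum: min(1, 1 − 0.75 + 0.26).
1 − 0.75 + 0.26 = 0.51, so t = min(1, 0.51) = 0.51.
Check: 0.75 ⊗ 0.51 = max(0, 0.26) = 0.26 ≤ 0.26.

0.51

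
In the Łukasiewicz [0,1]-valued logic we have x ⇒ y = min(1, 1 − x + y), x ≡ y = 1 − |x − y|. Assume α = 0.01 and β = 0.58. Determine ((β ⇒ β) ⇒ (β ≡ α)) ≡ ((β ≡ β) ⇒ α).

0.58

β ⇒ β = min(1, 1 − 0.58 + 0.58) = min(1, 1.00) = 1.00
β ≡ α = 1 − |0.58 − 0.01| = 1 − 0.57 = 0.43
(β ⇒ β) ⇒ (β ≡ α) = min(1, 1 − 1.00 + 0.43) = min(1, 0.43) = 0.43
β ≡ β = 1 − |0.58 − 0.58| = 1 − 0.00 = 1.00
(β ≡ β) ⇒ α = min(1, 1 − 1.00 + 0.01) = min(1, 0.01) = 0.01
((β ⇒ β) ⇒ (β ≡ α)) ≡ ((β ≡ β) ⇒ α) = 1 − |0.43 − 0.01| = 1 − 0.42 = 0.58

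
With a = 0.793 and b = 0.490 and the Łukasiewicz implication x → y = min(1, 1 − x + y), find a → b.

a → b = min(1, 1 − 0.793 + 0.490) = min(1, 0.697) = 0.697
For comparison, the Gödel implication (1 if x ≤ y else y) would give 0.490.

0.697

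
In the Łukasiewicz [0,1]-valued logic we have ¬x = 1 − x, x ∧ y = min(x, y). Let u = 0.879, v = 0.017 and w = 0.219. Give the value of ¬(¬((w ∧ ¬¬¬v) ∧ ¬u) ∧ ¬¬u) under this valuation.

0.121

¬v = 1 − 0.017 = 0.983
¬¬v = 1 − 0.983 = 0.017
¬¬¬v = 1 − 0.017 = 0.983
w ∧ ¬¬¬v = min(0.219, 0.983) = 0.219
¬u = 1 − 0.879 = 0.121
(w ∧ ¬¬¬v) ∧ ¬u = min(0.219, 0.121) = 0.121
¬((w ∧ ¬¬¬v) ∧ ¬u) = 1 − 0.121 = 0.879
¬¬u = 1 − 0.121 = 0.879
¬((w ∧ ¬¬¬v) ∧ ¬u) ∧ ¬¬u = min(0.879, 0.879) = 0.879
¬(¬((w ∧ ¬¬¬v) ∧ ¬u) ∧ ¬¬u) = 1 − 0.879 = 0.121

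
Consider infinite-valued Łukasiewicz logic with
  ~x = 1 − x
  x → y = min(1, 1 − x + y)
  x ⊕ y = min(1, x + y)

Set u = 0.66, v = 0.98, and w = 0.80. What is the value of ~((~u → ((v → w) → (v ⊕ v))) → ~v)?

0.98

~u = 1 − 0.66 = 0.34
v → w = min(1, 1 − 0.98 + 0.80) = min(1, 0.82) = 0.82
v ⊕ v = min(1, 0.98 + 0.98) = min(1, 1.96) = 1.00
(v → w) → (v ⊕ v) = min(1, 1 − 0.82 + 1.00) = min(1, 1.18) = 1.00
~u → ((v → w) → (v ⊕ v)) = min(1, 1 − 0.34 + 1.00) = min(1, 1.66) = 1.00
~v = 1 − 0.98 = 0.02
(~u → ((v → w) → (v ⊕ v))) → ~v = min(1, 1 − 1.00 + 0.02) = min(1, 0.02) = 0.02
~((~u → ((v → w) → (v ⊕ v))) → ~v) = 1 − 0.02 = 0.98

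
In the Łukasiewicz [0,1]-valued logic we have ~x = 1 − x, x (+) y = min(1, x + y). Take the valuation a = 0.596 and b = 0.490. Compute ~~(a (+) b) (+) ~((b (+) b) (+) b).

1.000

a (+) b = min(1, 0.596 + 0.490) = min(1, 1.086) = 1.000
~(a (+) b) = 1 − 1.000 = 0.000
~~(a (+) b) = 1 − 0.000 = 1.000
b (+) b = min(1, 0.490 + 0.490) = min(1, 0.980) = 0.980
(b (+) b) (+) b = min(1, 0.980 + 0.490) = min(1, 1.470) = 1.000
~((b (+) b) (+) b) = 1 − 1.000 = 0.000
~~(a (+) b) (+) ~((b (+) b) (+) b) = min(1, 1.000 + 0.000) = min(1, 1.000) = 1.000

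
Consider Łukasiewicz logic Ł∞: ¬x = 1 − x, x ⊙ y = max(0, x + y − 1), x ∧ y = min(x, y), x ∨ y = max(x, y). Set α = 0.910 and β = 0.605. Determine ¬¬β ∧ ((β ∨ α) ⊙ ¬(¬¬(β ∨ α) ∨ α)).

¬β = 1 − 0.605 = 0.395
¬¬β = 1 − 0.395 = 0.605
β ∨ α = max(0.605, 0.910) = 0.910
¬(β ∨ α) = 1 − 0.910 = 0.090
¬¬(β ∨ α) = 1 − 0.090 = 0.910
¬¬(β ∨ α) ∨ α = max(0.910, 0.910) = 0.910
¬(¬¬(β ∨ α) ∨ α) = 1 − 0.910 = 0.090
(β ∨ α) ⊙ ¬(¬¬(β ∨ α) ∨ α) = max(0, 0.910 + 0.090 − 1) = max(0, 0.000) = 0.000
¬¬β ∧ ((β ∨ α) ⊙ ¬(¬¬(β ∨ α) ∨ α)) = min(0.605, 0.000) = 0.000

0.000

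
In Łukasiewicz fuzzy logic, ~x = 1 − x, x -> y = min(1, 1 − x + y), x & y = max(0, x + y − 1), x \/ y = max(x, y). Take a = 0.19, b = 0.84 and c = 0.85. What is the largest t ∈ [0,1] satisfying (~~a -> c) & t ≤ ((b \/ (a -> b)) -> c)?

~a = 1 − 0.19 = 0.81
~~a = 1 − 0.81 = 0.19
~~a -> c = min(1, 1 − 0.19 + 0.85) = min(1, 1.66) = 1.00
So the left factor is ~~a -> c = 1.00.
a -> b = min(1, 1 − 0.19 + 0.84) = min(1, 1.65) = 1.00
b \/ (a -> b) = max(0.84, 1.00) = 1.00
(b \/ (a -> b)) -> c = min(1, 1 − 1.00 + 0.85) = min(1, 0.85) = 0.85
So the right-hand bound is (b \/ (a -> b)) -> c = 0.85.
The residuum of the Łukasiewicz t-norm gives the supremum: min(1, 1 − 1.00 + 0.85).
1 − 1.00 + 0.85 = 0.85, so t = min(1, 0.85) = 0.85.
Check: 1.00 & 0.85 = max(0, 0.85) = 0.85 ≤ 0.85.

0.85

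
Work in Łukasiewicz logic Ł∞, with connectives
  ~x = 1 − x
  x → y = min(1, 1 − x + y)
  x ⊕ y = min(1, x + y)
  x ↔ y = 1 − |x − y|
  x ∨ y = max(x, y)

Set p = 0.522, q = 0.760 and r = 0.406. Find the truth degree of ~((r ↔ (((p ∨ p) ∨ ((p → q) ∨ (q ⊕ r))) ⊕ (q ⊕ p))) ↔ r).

0.000

p ∨ p = max(0.522, 0.522) = 0.522
p → q = min(1, 1 − 0.522 + 0.760) = min(1, 1.238) = 1.000
q ⊕ r = min(1, 0.760 + 0.406) = min(1, 1.166) = 1.000
(p → q) ∨ (q ⊕ r) = max(1.000, 1.000) = 1.000
(p ∨ p) ∨ ((p → q) ∨ (q ⊕ r)) = max(0.522, 1.000) = 1.000
q ⊕ p = min(1, 0.760 + 0.522) = min(1, 1.282) = 1.000
((p ∨ p) ∨ ((p → q) ∨ (q ⊕ r))) ⊕ (q ⊕ p) = min(1, 1.000 + 1.000) = min(1, 2.000) = 1.000
r ↔ (((p ∨ p) ∨ ((p → q) ∨ (q ⊕ r))) ⊕ (q ⊕ p)) = 1 − |0.406 − 1.000| = 1 − 0.594 = 0.406
(r ↔ (((p ∨ p) ∨ ((p → q) ∨ (q ⊕ r))) ⊕ (q ⊕ p))) ↔ r = 1 − |0.406 − 0.406| = 1 − 0.000 = 1.000
~((r ↔ (((p ∨ p) ∨ ((p → q) ∨ (q ⊕ r))) ⊕ (q ⊕ p))) ↔ r) = 1 − 1.000 = 0.000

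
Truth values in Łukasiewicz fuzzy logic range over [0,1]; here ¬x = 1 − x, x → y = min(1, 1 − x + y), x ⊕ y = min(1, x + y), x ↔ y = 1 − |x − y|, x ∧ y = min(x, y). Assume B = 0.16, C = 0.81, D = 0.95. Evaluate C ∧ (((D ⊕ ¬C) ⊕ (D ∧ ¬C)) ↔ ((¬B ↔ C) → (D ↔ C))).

0.81

¬C = 1 − 0.81 = 0.19
D ⊕ ¬C = min(1, 0.95 + 0.19) = min(1, 1.14) = 1.00
D ∧ ¬C = min(0.95, 0.19) = 0.19
(D ⊕ ¬C) ⊕ (D ∧ ¬C) = min(1, 1.00 + 0.19) = min(1, 1.19) = 1.00
¬B = 1 − 0.16 = 0.84
¬B ↔ C = 1 − |0.84 − 0.81| = 1 − 0.03 = 0.97
D ↔ C = 1 − |0.95 − 0.81| = 1 − 0.14 = 0.86
(¬B ↔ C) → (D ↔ C) = min(1, 1 − 0.97 + 0.86) = min(1, 0.89) = 0.89
((D ⊕ ¬C) ⊕ (D ∧ ¬C)) ↔ ((¬B ↔ C) → (D ↔ C)) = 1 − |1.00 − 0.89| = 1 − 0.11 = 0.89
C ∧ (((D ⊕ ¬C) ⊕ (D ∧ ¬C)) ↔ ((¬B ↔ C) → (D ↔ C))) = min(0.81, 0.89) = 0.81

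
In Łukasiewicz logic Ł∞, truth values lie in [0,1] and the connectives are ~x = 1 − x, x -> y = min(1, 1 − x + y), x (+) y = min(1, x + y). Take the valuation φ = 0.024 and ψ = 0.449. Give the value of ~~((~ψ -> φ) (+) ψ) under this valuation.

~ψ = 1 − 0.449 = 0.551
~ψ -> φ = min(1, 1 − 0.551 + 0.024) = min(1, 0.473) = 0.473
(~ψ -> φ) (+) ψ = min(1, 0.473 + 0.449) = min(1, 0.922) = 0.922
~((~ψ -> φ) (+) ψ) = 1 − 0.922 = 0.078
~~((~ψ -> φ) (+) ψ) = 1 − 0.078 = 0.922

0.922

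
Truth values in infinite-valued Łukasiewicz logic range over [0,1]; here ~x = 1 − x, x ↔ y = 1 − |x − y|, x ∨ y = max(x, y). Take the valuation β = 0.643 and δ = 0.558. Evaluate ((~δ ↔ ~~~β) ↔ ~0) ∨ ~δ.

0.915

~δ = 1 − 0.558 = 0.442
~β = 1 − 0.643 = 0.357
~~β = 1 − 0.357 = 0.643
~~~β = 1 − 0.643 = 0.357
~δ ↔ ~~~β = 1 − |0.442 − 0.357| = 1 − 0.085 = 0.915
~0 = 1 − 0.000 = 1.000
(~δ ↔ ~~~β) ↔ ~0 = 1 − |0.915 − 1.000| = 1 − 0.085 = 0.915
((~δ ↔ ~~~β) ↔ ~0) ∨ ~δ = max(0.915, 0.442) = 0.915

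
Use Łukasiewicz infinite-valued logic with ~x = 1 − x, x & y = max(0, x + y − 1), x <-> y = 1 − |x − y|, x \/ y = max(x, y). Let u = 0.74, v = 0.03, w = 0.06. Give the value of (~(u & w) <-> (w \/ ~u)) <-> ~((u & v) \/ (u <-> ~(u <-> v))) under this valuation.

u & w = max(0, 0.74 + 0.06 − 1) = max(0, -0.20) = 0.00
~(u & w) = 1 − 0.00 = 1.00
~u = 1 − 0.74 = 0.26
w \/ ~u = max(0.06, 0.26) = 0.26
~(u & w) <-> (w \/ ~u) = 1 − |1.00 − 0.26| = 1 − 0.74 = 0.26
u & v = max(0, 0.74 + 0.03 − 1) = max(0, -0.23) = 0.00
u <-> v = 1 − |0.74 − 0.03| = 1 − 0.71 = 0.29
~(u <-> v) = 1 − 0.29 = 0.71
u <-> ~(u <-> v) = 1 − |0.74 − 0.71| = 1 − 0.03 = 0.97
(u & v) \/ (u <-> ~(u <-> v)) = max(0.00, 0.97) = 0.97
~((u & v) \/ (u <-> ~(u <-> v))) = 1 − 0.97 = 0.03
(~(u & w) <-> (w \/ ~u)) <-> ~((u & v) \/ (u <-> ~(u <-> v))) = 1 − |0.26 − 0.03| = 1 − 0.23 = 0.77

0.77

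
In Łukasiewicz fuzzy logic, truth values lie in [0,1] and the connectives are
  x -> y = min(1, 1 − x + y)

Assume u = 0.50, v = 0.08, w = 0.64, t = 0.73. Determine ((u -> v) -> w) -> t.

0.73

u -> v = min(1, 1 − 0.50 + 0.08) = min(1, 0.58) = 0.58
(u -> v) -> w = min(1, 1 − 0.58 + 0.64) = min(1, 1.06) = 1.00
((u -> v) -> w) -> t = min(1, 1 − 1.00 + 0.73) = min(1, 0.73) = 0.73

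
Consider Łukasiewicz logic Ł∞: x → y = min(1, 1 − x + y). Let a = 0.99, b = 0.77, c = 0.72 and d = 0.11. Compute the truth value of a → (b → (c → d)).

c → d = min(1, 1 − 0.72 + 0.11) = min(1, 0.39) = 0.39
b → (c → d) = min(1, 1 − 0.77 + 0.39) = min(1, 0.62) = 0.62
a → (b → (c → d)) = min(1, 1 − 0.99 + 0.62) = min(1, 0.63) = 0.63

0.63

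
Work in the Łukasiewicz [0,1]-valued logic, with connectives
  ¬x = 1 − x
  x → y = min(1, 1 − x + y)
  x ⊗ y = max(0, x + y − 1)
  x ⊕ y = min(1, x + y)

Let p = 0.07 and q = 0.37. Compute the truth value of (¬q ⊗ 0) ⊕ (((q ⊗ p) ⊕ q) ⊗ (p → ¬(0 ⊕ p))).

0.37

¬q = 1 − 0.37 = 0.63
¬q ⊗ 0 = max(0, 0.63 + 0.00 − 1) = max(0, -0.37) = 0.00
q ⊗ p = max(0, 0.37 + 0.07 − 1) = max(0, -0.56) = 0.00
(q ⊗ p) ⊕ q = min(1, 0.00 + 0.37) = min(1, 0.37) = 0.37
0 ⊕ p = min(1, 0.00 + 0.07) = min(1, 0.07) = 0.07
¬(0 ⊕ p) = 1 − 0.07 = 0.93
p → ¬(0 ⊕ p) = min(1, 1 − 0.07 + 0.93) = min(1, 1.86) = 1.00
((q ⊗ p) ⊕ q) ⊗ (p → ¬(0 ⊕ p)) = max(0, 0.37 + 1.00 − 1) = max(0, 0.37) = 0.37
(¬q ⊗ 0) ⊕ (((q ⊗ p) ⊕ q) ⊗ (p → ¬(0 ⊕ p))) = min(1, 0.00 + 0.37) = min(1, 0.37) = 0.37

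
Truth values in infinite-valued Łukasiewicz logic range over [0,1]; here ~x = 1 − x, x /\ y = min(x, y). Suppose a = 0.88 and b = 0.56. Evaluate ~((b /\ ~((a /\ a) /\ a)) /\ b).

0.88

a /\ a = min(0.88, 0.88) = 0.88
(a /\ a) /\ a = min(0.88, 0.88) = 0.88
~((a /\ a) /\ a) = 1 − 0.88 = 0.12
b /\ ~((a /\ a) /\ a) = min(0.56, 0.12) = 0.12
(b /\ ~((a /\ a) /\ a)) /\ b = min(0.12, 0.56) = 0.12
~((b /\ ~((a /\ a) /\ a)) /\ b) = 1 − 0.12 = 0.88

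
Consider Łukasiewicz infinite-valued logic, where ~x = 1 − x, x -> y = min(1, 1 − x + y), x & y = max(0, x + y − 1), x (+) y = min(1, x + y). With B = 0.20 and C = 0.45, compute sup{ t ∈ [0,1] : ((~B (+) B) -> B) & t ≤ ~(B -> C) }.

~B = 1 − 0.20 = 0.80
~B (+) B = min(1, 0.80 + 0.20) = min(1, 1.00) = 1.00
(~B (+) B) -> B = min(1, 1 − 1.00 + 0.20) = min(1, 0.20) = 0.20
So the left factor is (~B (+) B) -> B = 0.20.
B -> C = min(1, 1 − 0.20 + 0.45) = min(1, 1.25) = 1.00
~(B -> C) = 1 − 1.00 = 0.00
So the right-hand bound is ~(B -> C) = 0.00.
The residuum of the Łukasiewicz t-norm gives the supremum: min(1, 1 − 0.20 + 0.00).
1 − 0.20 + 0.00 = 0.80, so t = min(1, 0.80) = 0.80.
Check: 0.20 & 0.80 = max(0, 0.00) = 0.00 ≤ 0.00.

0.80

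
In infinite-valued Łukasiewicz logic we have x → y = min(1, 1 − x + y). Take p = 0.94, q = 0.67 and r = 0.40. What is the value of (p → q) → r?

p → q = min(1, 1 − 0.94 + 0.67) = min(1, 0.73) = 0.73
(p → q) → r = min(1, 1 − 0.73 + 0.40) = min(1, 0.67) = 0.67

0.67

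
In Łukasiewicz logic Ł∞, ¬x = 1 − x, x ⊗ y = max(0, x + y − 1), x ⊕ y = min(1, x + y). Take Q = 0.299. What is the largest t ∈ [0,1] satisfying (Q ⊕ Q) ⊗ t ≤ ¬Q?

1.000

Q ⊕ Q = min(1, 0.299 + 0.299) = min(1, 0.598) = 0.598
So the left factor is Q ⊕ Q = 0.598.
¬Q = 1 − 0.299 = 0.701
So the right-hand bound is ¬Q = 0.701.
The residuum of the Łukasiewicz t-norm gives the supremum: min(1, 1 − 0.598 + 0.701).
1 − 0.598 + 0.701 = 1.103, so t = min(1, 1.103) = 1.000.
Check: 0.598 ⊗ 1.000 = max(0, 0.598) = 0.598 ≤ 0.701.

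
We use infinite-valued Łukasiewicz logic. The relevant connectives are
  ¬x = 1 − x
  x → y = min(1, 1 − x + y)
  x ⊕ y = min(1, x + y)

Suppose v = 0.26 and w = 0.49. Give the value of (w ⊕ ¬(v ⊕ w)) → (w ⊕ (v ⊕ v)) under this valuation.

1.00

v ⊕ w = min(1, 0.26 + 0.49) = min(1, 0.75) = 0.75
¬(v ⊕ w) = 1 − 0.75 = 0.25
w ⊕ ¬(v ⊕ w) = min(1, 0.49 + 0.25) = min(1, 0.74) = 0.74
v ⊕ v = min(1, 0.26 + 0.26) = min(1, 0.52) = 0.52
w ⊕ (v ⊕ v) = min(1, 0.49 + 0.52) = min(1, 1.01) = 1.00
(w ⊕ ¬(v ⊕ w)) → (w ⊕ (v ⊕ v)) = min(1, 1 − 0.74 + 1.00) = min(1, 1.26) = 1.00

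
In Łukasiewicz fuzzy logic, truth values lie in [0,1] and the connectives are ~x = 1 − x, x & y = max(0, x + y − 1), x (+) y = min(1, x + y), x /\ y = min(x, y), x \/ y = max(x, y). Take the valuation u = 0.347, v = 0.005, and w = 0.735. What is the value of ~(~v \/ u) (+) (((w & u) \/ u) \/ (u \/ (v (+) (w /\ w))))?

~v = 1 − 0.005 = 0.995
~v \/ u = max(0.995, 0.347) = 0.995
~(~v \/ u) = 1 − 0.995 = 0.005
w & u = max(0, 0.735 + 0.347 − 1) = max(0, 0.082) = 0.082
(w & u) \/ u = max(0.082, 0.347) = 0.347
w /\ w = min(0.735, 0.735) = 0.735
v (+) (w /\ w) = min(1, 0.005 + 0.735) = min(1, 0.740) = 0.740
u \/ (v (+) (w /\ w)) = max(0.347, 0.740) = 0.740
((w & u) \/ u) \/ (u \/ (v (+) (w /\ w))) = max(0.347, 0.740) = 0.740
~(~v \/ u) (+) (((w & u) \/ u) \/ (u \/ (v (+) (w /\ w)))) = min(1, 0.005 + 0.740) = min(1, 0.745) = 0.745

0.745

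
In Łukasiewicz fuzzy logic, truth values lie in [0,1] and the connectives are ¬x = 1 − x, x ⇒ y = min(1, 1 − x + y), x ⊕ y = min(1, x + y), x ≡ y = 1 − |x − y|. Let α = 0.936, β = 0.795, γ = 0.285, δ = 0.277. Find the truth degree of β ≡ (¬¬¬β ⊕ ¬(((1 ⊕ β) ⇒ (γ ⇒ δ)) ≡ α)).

¬β = 1 − 0.795 = 0.205
¬¬β = 1 − 0.205 = 0.795
¬¬¬β = 1 − 0.795 = 0.205
1 ⊕ β = min(1, 1.000 + 0.795) = min(1, 1.795) = 1.000
γ ⇒ δ = min(1, 1 − 0.285 + 0.277) = min(1, 0.992) = 0.992
(1 ⊕ β) ⇒ (γ ⇒ δ) = min(1, 1 − 1.000 + 0.992) = min(1, 0.992) = 0.992
((1 ⊕ β) ⇒ (γ ⇒ δ)) ≡ α = 1 − |0.992 − 0.936| = 1 − 0.056 = 0.944
¬(((1 ⊕ β) ⇒ (γ ⇒ δ)) ≡ α) = 1 − 0.944 = 0.056
¬¬¬β ⊕ ¬(((1 ⊕ β) ⇒ (γ ⇒ δ)) ≡ α) = min(1, 0.205 + 0.056) = min(1, 0.261) = 0.261
β ≡ (¬¬¬β ⊕ ¬(((1 ⊕ β) ⇒ (γ ⇒ δ)) ≡ α)) = 1 − |0.795 − 0.261| = 1 − 0.534 = 0.466

0.466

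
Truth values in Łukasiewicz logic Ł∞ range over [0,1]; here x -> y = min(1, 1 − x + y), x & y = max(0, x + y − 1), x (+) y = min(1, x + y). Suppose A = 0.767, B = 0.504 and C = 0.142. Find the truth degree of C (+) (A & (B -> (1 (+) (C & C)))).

C & C = max(0, 0.142 + 0.142 − 1) = max(0, -0.716) = 0.000
1 (+) (C & C) = min(1, 1.000 + 0.000) = min(1, 1.000) = 1.000
B -> (1 (+) (C & C)) = min(1, 1 − 0.504 + 1.000) = min(1, 1.496) = 1.000
A & (B -> (1 (+) (C & C))) = max(0, 0.767 + 1.000 − 1) = max(0, 0.767) = 0.767
C (+) (A & (B -> (1 (+) (C & C)))) = min(1, 0.142 + 0.767) = min(1, 0.909) = 0.909

0.909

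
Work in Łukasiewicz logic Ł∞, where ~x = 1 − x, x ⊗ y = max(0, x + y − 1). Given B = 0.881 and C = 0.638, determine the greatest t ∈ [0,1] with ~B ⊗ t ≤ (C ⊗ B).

~B = 1 − 0.881 = 0.119
So the left factor is ~B = 0.119.
C ⊗ B = max(0, 0.638 + 0.881 − 1) = max(0, 0.519) = 0.519
So the right-hand bound is C ⊗ B = 0.519.
The residuum of the Łukasiewicz t-norm gives the supremum: min(1, 1 − 0.119 + 0.519).
1 − 0.119 + 0.519 = 1.400, so t = min(1, 1.400) = 1.000.
Check: 0.119 ⊗ 1.000 = max(0, 0.119) = 0.119 ≤ 0.519.

1.000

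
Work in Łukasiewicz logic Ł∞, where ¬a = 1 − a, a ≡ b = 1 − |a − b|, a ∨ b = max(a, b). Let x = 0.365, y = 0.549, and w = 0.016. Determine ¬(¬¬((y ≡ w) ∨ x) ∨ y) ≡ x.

0.914

y ≡ w = 1 − |0.549 − 0.016| = 1 − 0.533 = 0.467
(y ≡ w) ∨ x = max(0.467, 0.365) = 0.467
¬((y ≡ w) ∨ x) = 1 − 0.467 = 0.533
¬¬((y ≡ w) ∨ x) = 1 − 0.533 = 0.467
¬¬((y ≡ w) ∨ x) ∨ y = max(0.467, 0.549) = 0.549
¬(¬¬((y ≡ w) ∨ x) ∨ y) = 1 − 0.549 = 0.451
¬(¬¬((y ≡ w) ∨ x) ∨ y) ≡ x = 1 − |0.451 − 0.365| = 1 − 0.086 = 0.914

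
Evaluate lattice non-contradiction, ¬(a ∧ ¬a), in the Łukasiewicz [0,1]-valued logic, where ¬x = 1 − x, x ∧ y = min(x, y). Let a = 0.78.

0.78

¬a = 1 − 0.78 = 0.22
a ∧ ¬a = min(0.78, 0.22) = 0.22
¬(a ∧ ¬a) = 1 − 0.22 = 0.78
(The value 0.78 < 1 shows this instance is not satisfied; not a Ł∞-tautology — its value is 1 − min(a, 1−a).)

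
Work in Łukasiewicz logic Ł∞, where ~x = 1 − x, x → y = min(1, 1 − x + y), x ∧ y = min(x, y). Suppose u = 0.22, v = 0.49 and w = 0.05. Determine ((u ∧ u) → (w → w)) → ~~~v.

u ∧ u = min(0.22, 0.22) = 0.22
w → w = min(1, 1 − 0.05 + 0.05) = min(1, 1.00) = 1.00
(u ∧ u) → (w → w) = min(1, 1 − 0.22 + 1.00) = min(1, 1.78) = 1.00
~v = 1 − 0.49 = 0.51
~~v = 1 − 0.51 = 0.49
~~~v = 1 − 0.49 = 0.51
((u ∧ u) → (w → w)) → ~~~v = min(1, 1 − 1.00 + 0.51) = min(1, 0.51) = 0.51

0.51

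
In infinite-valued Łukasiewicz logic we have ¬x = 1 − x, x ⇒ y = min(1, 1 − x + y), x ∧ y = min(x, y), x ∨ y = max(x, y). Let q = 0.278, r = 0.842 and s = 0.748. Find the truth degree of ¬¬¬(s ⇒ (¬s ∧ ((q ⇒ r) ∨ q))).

¬s = 1 − 0.748 = 0.252
q ⇒ r = min(1, 1 − 0.278 + 0.842) = min(1, 1.564) = 1.000
(q ⇒ r) ∨ q = max(1.000, 0.278) = 1.000
¬s ∧ ((q ⇒ r) ∨ q) = min(0.252, 1.000) = 0.252
s ⇒ (¬s ∧ ((q ⇒ r) ∨ q)) = min(1, 1 − 0.748 + 0.252) = min(1, 0.504) = 0.504
¬(s ⇒ (¬s ∧ ((q ⇒ r) ∨ q))) = 1 − 0.504 = 0.496
¬¬(s ⇒ (¬s ∧ ((q ⇒ r) ∨ q))) = 1 − 0.496 = 0.504
¬¬¬(s ⇒ (¬s ∧ ((q ⇒ r) ∨ q))) = 1 − 0.504 = 0.496

0.496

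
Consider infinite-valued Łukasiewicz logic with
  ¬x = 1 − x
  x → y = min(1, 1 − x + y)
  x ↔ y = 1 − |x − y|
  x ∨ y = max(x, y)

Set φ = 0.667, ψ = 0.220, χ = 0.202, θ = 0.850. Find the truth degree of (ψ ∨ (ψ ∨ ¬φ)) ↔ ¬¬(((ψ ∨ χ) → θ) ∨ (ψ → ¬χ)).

¬φ = 1 − 0.667 = 0.333
ψ ∨ ¬φ = max(0.220, 0.333) = 0.333
ψ ∨ (ψ ∨ ¬φ) = max(0.220, 0.333) = 0.333
ψ ∨ χ = max(0.220, 0.202) = 0.220
(ψ ∨ χ) → θ = min(1, 1 − 0.220 + 0.850) = min(1, 1.630) = 1.000
¬χ = 1 − 0.202 = 0.798
ψ → ¬χ = min(1, 1 − 0.220 + 0.798) = min(1, 1.578) = 1.000
((ψ ∨ χ) → θ) ∨ (ψ → ¬χ) = max(1.000, 1.000) = 1.000
¬(((ψ ∨ χ) → θ) ∨ (ψ → ¬χ)) = 1 − 1.000 = 0.000
¬¬(((ψ ∨ χ) → θ) ∨ (ψ → ¬χ)) = 1 − 0.000 = 1.000
(ψ ∨ (ψ ∨ ¬φ)) ↔ ¬¬(((ψ ∨ χ) → θ) ∨ (ψ → ¬χ)) = 1 − |0.333 − 1.000| = 1 − 0.667 = 0.333

0.333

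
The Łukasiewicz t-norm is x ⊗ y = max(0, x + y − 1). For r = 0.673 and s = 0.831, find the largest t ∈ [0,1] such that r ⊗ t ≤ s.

The residuum of the Łukasiewicz t-norm gives the supremum: min(1, 1 − 0.673 + 0.831).
1 − 0.673 + 0.831 = 1.158, so t = min(1, 1.158) = 1.000.
Check: 0.673 ⊗ 1.000 = max(0, 0.673) = 0.673 ≤ 0.831.

1.000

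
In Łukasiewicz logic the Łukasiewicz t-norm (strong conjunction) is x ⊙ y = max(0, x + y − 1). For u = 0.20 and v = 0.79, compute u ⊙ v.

0.00

u ⊙ v = max(0, 0.20 + 0.79 − 1) = max(0, -0.01) = 0.00
For comparison, the Gödel (minimum) t-norm min(x, y) would give 0.20.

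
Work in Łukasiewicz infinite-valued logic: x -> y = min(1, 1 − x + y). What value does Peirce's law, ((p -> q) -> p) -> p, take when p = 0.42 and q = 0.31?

0.89

p -> q = min(1, 1 − 0.42 + 0.31) = min(1, 0.89) = 0.89
(p -> q) -> p = min(1, 1 − 0.89 + 0.42) = min(1, 0.53) = 0.53
((p -> q) -> p) -> p = min(1, 1 − 0.53 + 0.42) = min(1, 0.89) = 0.89
(The value 0.89 < 1 shows this instance is not satisfied; not a Ł∞-tautology in general.)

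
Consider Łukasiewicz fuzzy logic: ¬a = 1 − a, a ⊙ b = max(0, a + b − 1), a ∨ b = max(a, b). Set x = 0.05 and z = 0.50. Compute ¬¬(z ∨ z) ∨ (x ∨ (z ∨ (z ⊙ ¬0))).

0.50

z ∨ z = max(0.50, 0.50) = 0.50
¬(z ∨ z) = 1 − 0.50 = 0.50
¬¬(z ∨ z) = 1 − 0.50 = 0.50
¬0 = 1 − 0.00 = 1.00
z ⊙ ¬0 = max(0, 0.50 + 1.00 − 1) = max(0, 0.50) = 0.50
z ∨ (z ⊙ ¬0) = max(0.50, 0.50) = 0.50
x ∨ (z ∨ (z ⊙ ¬0)) = max(0.05, 0.50) = 0.50
¬¬(z ∨ z) ∨ (x ∨ (z ∨ (z ⊙ ¬0))) = max(0.50, 0.50) = 0.50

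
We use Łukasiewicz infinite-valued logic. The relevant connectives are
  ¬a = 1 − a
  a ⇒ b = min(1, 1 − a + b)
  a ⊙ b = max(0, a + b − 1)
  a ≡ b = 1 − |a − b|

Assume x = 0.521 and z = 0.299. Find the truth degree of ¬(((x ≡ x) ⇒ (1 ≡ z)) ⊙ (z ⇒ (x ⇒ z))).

x ≡ x = 1 − |0.521 − 0.521| = 1 − 0.000 = 1.000
1 ≡ z = 1 − |1.000 − 0.299| = 1 − 0.701 = 0.299
(x ≡ x) ⇒ (1 ≡ z) = min(1, 1 − 1.000 + 0.299) = min(1, 0.299) = 0.299
x ⇒ z = min(1, 1 − 0.521 + 0.299) = min(1, 0.778) = 0.778
z ⇒ (x ⇒ z) = min(1, 1 − 0.299 + 0.778) = min(1, 1.479) = 1.000
((x ≡ x) ⇒ (1 ≡ z)) ⊙ (z ⇒ (x ⇒ z)) = max(0, 0.299 + 1.000 − 1) = max(0, 0.299) = 0.299
¬(((x ≡ x) ⇒ (1 ≡ z)) ⊙ (z ⇒ (x ⇒ z))) = 1 − 0.299 = 0.701

0.701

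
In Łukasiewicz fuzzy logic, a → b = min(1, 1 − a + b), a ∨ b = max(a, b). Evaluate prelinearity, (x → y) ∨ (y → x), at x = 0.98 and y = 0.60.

x → y = min(1, 1 − 0.98 + 0.60) = min(1, 0.62) = 0.62
y → x = min(1, 1 − 0.60 + 0.98) = min(1, 1.38) = 1.00
(x → y) ∨ (y → x) = max(0.62, 1.00) = 1.00
(As expected: a Ł∞-tautology — holds in every MV-chain.)

1.00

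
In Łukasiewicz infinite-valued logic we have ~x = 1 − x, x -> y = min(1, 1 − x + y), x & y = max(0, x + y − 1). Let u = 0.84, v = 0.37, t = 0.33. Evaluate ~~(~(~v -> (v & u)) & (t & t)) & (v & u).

0.00

~v = 1 − 0.37 = 0.63
v & u = max(0, 0.37 + 0.84 − 1) = max(0, 0.21) = 0.21
~v -> (v & u) = min(1, 1 − 0.63 + 0.21) = min(1, 0.58) = 0.58
~(~v -> (v & u)) = 1 − 0.58 = 0.42
t & t = max(0, 0.33 + 0.33 − 1) = max(0, -0.34) = 0.00
~(~v -> (v & u)) & (t & t) = max(0, 0.42 + 0.00 − 1) = max(0, -0.58) = 0.00
~(~(~v -> (v & u)) & (t & t)) = 1 − 0.00 = 1.00
~~(~(~v -> (v & u)) & (t & t)) = 1 − 1.00 = 0.00
~~(~(~v -> (v & u)) & (t & t)) & (v & u) = max(0, 0.00 + 0.21 − 1) = max(0, -0.79) = 0.00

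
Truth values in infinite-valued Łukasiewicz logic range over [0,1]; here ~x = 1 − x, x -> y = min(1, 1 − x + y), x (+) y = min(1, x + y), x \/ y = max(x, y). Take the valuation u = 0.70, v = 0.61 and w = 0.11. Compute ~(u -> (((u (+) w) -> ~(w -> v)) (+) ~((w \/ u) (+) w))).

u (+) w = min(1, 0.70 + 0.11) = min(1, 0.81) = 0.81
w -> v = min(1, 1 − 0.11 + 0.61) = min(1, 1.50) = 1.00
~(w -> v) = 1 − 1.00 = 0.00
(u (+) w) -> ~(w -> v) = min(1, 1 − 0.81 + 0.00) = min(1, 0.19) = 0.19
w \/ u = max(0.11, 0.70) = 0.70
(w \/ u) (+) w = min(1, 0.70 + 0.11) = min(1, 0.81) = 0.81
~((w \/ u) (+) w) = 1 − 0.81 = 0.19
((u (+) w) -> ~(w -> v)) (+) ~((w \/ u) (+) w) = min(1, 0.19 + 0.19) = min(1, 0.38) = 0.38
u -> (((u (+) w) -> ~(w -> v)) (+) ~((w \/ u) (+) w)) = min(1, 1 − 0.70 + 0.38) = min(1, 0.68) = 0.68
~(u -> (((u (+) w) -> ~(w -> v)) (+) ~((w \/ u) (+) w))) = 1 − 0.68 = 0.32

0.32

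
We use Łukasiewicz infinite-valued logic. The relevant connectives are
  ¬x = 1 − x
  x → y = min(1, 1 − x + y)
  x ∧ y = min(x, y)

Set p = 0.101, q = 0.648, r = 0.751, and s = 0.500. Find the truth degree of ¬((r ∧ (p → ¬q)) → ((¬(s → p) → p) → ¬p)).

¬q = 1 − 0.648 = 0.352
p → ¬q = min(1, 1 − 0.101 + 0.352) = min(1, 1.251) = 1.000
r ∧ (p → ¬q) = min(0.751, 1.000) = 0.751
s → p = min(1, 1 − 0.500 + 0.101) = min(1, 0.601) = 0.601
¬(s → p) = 1 − 0.601 = 0.399
¬(s → p) → p = min(1, 1 − 0.399 + 0.101) = min(1, 0.702) = 0.702
¬p = 1 − 0.101 = 0.899
(¬(s → p) → p) → ¬p = min(1, 1 − 0.702 + 0.899) = min(1, 1.197) = 1.000
(r ∧ (p → ¬q)) → ((¬(s → p) → p) → ¬p) = min(1, 1 − 0.751 + 1.000) = min(1, 1.249) = 1.000
¬((r ∧ (p → ¬q)) → ((¬(s → p) → p) → ¬p)) = 1 − 1.000 = 0.000

0.000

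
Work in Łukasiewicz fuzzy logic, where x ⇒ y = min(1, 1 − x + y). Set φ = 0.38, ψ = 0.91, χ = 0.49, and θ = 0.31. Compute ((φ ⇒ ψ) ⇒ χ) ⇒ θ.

0.82

φ ⇒ ψ = min(1, 1 − 0.38 + 0.91) = min(1, 1.53) = 1.00
(φ ⇒ ψ) ⇒ χ = min(1, 1 − 1.00 + 0.49) = min(1, 0.49) = 0.49
((φ ⇒ ψ) ⇒ χ) ⇒ θ = min(1, 1 − 0.49 + 0.31) = min(1, 0.82) = 0.82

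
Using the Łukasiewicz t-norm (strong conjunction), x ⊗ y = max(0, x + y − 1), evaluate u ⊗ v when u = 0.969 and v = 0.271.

0.240

u ⊗ v = max(0, 0.969 + 0.271 − 1) = max(0, 0.240) = 0.240
For comparison, the Gödel (minimum) t-norm min(x, y) would give 0.271.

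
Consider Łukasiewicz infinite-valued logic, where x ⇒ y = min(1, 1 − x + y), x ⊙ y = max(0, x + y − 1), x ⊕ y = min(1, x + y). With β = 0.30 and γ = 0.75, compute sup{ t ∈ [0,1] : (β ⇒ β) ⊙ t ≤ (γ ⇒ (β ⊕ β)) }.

0.85

β ⇒ β = min(1, 1 − 0.30 + 0.30) = min(1, 1.00) = 1.00
So the left factor is β ⇒ β = 1.00.
β ⊕ β = min(1, 0.30 + 0.30) = min(1, 0.60) = 0.60
γ ⇒ (β ⊕ β) = min(1, 1 − 0.75 + 0.60) = min(1, 0.85) = 0.85
So the right-hand bound is γ ⇒ (β ⊕ β) = 0.85.
The residuum of the Łukasiewicz t-norm gives the supremum: min(1, 1 − 1.00 + 0.85).
1 − 1.00 + 0.85 = 0.85, so t = min(1, 0.85) = 0.85.
Check: 1.00 ⊙ 0.85 = max(0, 0.85) = 0.85 ≤ 0.85.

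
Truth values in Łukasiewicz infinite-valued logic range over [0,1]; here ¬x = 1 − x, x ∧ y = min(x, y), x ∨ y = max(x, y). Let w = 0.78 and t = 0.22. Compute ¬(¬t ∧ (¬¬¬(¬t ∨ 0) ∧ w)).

0.78

¬t = 1 − 0.22 = 0.78
¬t ∨ 0 = max(0.78, 0.00) = 0.78
¬(¬t ∨ 0) = 1 − 0.78 = 0.22
¬¬(¬t ∨ 0) = 1 − 0.22 = 0.78
¬¬¬(¬t ∨ 0) = 1 − 0.78 = 0.22
¬¬¬(¬t ∨ 0) ∧ w = min(0.22, 0.78) = 0.22
¬t ∧ (¬¬¬(¬t ∨ 0) ∧ w) = min(0.78, 0.22) = 0.22
¬(¬t ∧ (¬¬¬(¬t ∨ 0) ∧ w)) = 1 − 0.22 = 0.78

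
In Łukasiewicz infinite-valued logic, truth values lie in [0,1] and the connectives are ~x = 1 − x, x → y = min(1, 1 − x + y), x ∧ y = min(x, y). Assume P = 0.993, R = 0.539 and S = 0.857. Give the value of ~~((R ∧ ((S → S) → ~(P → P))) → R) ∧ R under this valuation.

S → S = min(1, 1 − 0.857 + 0.857) = min(1, 1.000) = 1.000
P → P = min(1, 1 − 0.993 + 0.993) = min(1, 1.000) = 1.000
~(P → P) = 1 − 1.000 = 0.000
(S → S) → ~(P → P) = min(1, 1 − 1.000 + 0.000) = min(1, 0.000) = 0.000
R ∧ ((S → S) → ~(P → P)) = min(0.539, 0.000) = 0.000
(R ∧ ((S → S) → ~(P → P))) → R = min(1, 1 − 0.000 + 0.539) = min(1, 1.539) = 1.000
~((R ∧ ((S → S) → ~(P → P))) → R) = 1 − 1.000 = 0.000
~~((R ∧ ((S → S) → ~(P → P))) → R) = 1 − 0.000 = 1.000
~~((R ∧ ((S → S) → ~(P → P))) → R) ∧ R = min(1.000, 0.539) = 0.539

0.539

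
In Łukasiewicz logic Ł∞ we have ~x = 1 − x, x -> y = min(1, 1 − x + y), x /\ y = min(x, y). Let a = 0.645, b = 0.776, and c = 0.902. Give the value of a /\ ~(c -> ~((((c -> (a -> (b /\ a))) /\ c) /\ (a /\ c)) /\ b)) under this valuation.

b /\ a = min(0.776, 0.645) = 0.645
a -> (b /\ a) = min(1, 1 − 0.645 + 0.645) = min(1, 1.000) = 1.000
c -> (a -> (b /\ a)) = min(1, 1 − 0.902 + 1.000) = min(1, 1.098) = 1.000
(c -> (a -> (b /\ a))) /\ c = min(1.000, 0.902) = 0.902
a /\ c = min(0.645, 0.902) = 0.645
((c -> (a -> (b /\ a))) /\ c) /\ (a /\ c) = min(0.902, 0.645) = 0.645
(((c -> (a -> (b /\ a))) /\ c) /\ (a /\ c)) /\ b = min(0.645, 0.776) = 0.645
~((((c -> (a -> (b /\ a))) /\ c) /\ (a /\ c)) /\ b) = 1 − 0.645 = 0.355
c -> ~((((c -> (a -> (b /\ a))) /\ c) /\ (a /\ c)) /\ b) = min(1, 1 − 0.902 + 0.355) = min(1, 0.453) = 0.453
~(c -> ~((((c -> (a -> (b /\ a))) /\ c) /\ (a /\ c)) /\ b)) = 1 − 0.453 = 0.547
a /\ ~(c -> ~((((c -> (a -> (b /\ a))) /\ c) /\ (a /\ c)) /\ b)) = min(0.645, 0.547) = 0.547

0.547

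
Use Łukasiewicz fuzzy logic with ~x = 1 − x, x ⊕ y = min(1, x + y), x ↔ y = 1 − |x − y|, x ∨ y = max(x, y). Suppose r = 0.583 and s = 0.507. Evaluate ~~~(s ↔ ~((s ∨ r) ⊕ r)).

0.507

s ∨ r = max(0.507, 0.583) = 0.583
(s ∨ r) ⊕ r = min(1, 0.583 + 0.583) = min(1, 1.166) = 1.000
~((s ∨ r) ⊕ r) = 1 − 1.000 = 0.000
s ↔ ~((s ∨ r) ⊕ r) = 1 − |0.507 − 0.000| = 1 − 0.507 = 0.493
~(s ↔ ~((s ∨ r) ⊕ r)) = 1 − 0.493 = 0.507
~~(s ↔ ~((s ∨ r) ⊕ r)) = 1 − 0.507 = 0.493
~~~(s ↔ ~((s ∨ r) ⊕ r)) = 1 − 0.493 = 0.507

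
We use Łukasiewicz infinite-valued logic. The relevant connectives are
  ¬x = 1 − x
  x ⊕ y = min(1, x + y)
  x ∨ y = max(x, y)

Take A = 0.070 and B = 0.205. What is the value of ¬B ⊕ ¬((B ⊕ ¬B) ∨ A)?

¬B = 1 − 0.205 = 0.795
B ⊕ ¬B = min(1, 0.205 + 0.795) = min(1, 1.000) = 1.000
(B ⊕ ¬B) ∨ A = max(1.000, 0.070) = 1.000
¬((B ⊕ ¬B) ∨ A) = 1 − 1.000 = 0.000
¬B ⊕ ¬((B ⊕ ¬B) ∨ A) = min(1, 0.795 + 0.000) = min(1, 0.795) = 0.795

0.795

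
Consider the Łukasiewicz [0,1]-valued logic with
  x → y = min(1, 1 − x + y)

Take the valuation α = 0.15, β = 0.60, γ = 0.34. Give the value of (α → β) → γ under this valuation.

0.34

α → β = min(1, 1 − 0.15 + 0.60) = min(1, 1.45) = 1.00
(α → β) → γ = min(1, 1 − 1.00 + 0.34) = min(1, 0.34) = 0.34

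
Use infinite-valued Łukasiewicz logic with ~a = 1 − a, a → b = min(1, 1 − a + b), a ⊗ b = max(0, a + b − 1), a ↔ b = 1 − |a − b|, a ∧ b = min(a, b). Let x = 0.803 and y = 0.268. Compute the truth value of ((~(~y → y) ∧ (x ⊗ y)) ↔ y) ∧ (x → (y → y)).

0.803

~y = 1 − 0.268 = 0.732
~y → y = min(1, 1 − 0.732 + 0.268) = min(1, 0.536) = 0.536
~(~y → y) = 1 − 0.536 = 0.464
x ⊗ y = max(0, 0.803 + 0.268 − 1) = max(0, 0.071) = 0.071
~(~y → y) ∧ (x ⊗ y) = min(0.464, 0.071) = 0.071
(~(~y → y) ∧ (x ⊗ y)) ↔ y = 1 − |0.071 − 0.268| = 1 − 0.197 = 0.803
y → y = min(1, 1 − 0.268 + 0.268) = min(1, 1.000) = 1.000
x → (y → y) = min(1, 1 − 0.803 + 1.000) = min(1, 1.197) = 1.000
((~(~y → y) ∧ (x ⊗ y)) ↔ y) ∧ (x → (y → y)) = min(0.803, 1.000) = 0.803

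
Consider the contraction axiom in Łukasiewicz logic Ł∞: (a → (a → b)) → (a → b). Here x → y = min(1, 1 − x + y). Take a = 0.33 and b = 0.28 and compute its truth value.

0.95

a → b = min(1, 1 − 0.33 + 0.28) = min(1, 0.95) = 0.95
a → (a → b) = min(1, 1 − 0.33 + 0.95) = min(1, 1.62) = 1.00
(a → (a → b)) → (a → b) = min(1, 1 − 1.00 + 0.95) = min(1, 0.95) = 0.95
(The value 0.95 < 1 shows this instance is not satisfied; fails in Ł∞ (the t-norm is not idempotent).)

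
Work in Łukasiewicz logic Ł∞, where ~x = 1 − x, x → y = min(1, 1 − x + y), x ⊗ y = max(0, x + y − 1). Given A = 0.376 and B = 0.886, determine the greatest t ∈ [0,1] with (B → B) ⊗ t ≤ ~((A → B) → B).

B → B = min(1, 1 − 0.886 + 0.886) = min(1, 1.000) = 1.000
So the left factor is B → B = 1.000.
A → B = min(1, 1 − 0.376 + 0.886) = min(1, 1.510) = 1.000
(A → B) → B = min(1, 1 − 1.000 + 0.886) = min(1, 0.886) = 0.886
~((A → B) → B) = 1 − 0.886 = 0.114
So the right-hand bound is ~((A → B) → B) = 0.114.
The residuum of the Łukasiewicz t-norm gives the supremum: min(1, 1 − 1.000 + 0.114).
1 − 1.000 + 0.114 = 0.114, so t = min(1, 0.114) = 0.114.
Check: 1.000 ⊗ 0.114 = max(0, 0.114) = 0.114 ≤ 0.114.

0.114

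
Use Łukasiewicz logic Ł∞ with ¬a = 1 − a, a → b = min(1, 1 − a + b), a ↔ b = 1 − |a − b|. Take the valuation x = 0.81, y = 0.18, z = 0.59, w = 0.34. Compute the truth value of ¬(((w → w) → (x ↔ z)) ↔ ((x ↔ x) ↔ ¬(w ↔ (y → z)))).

w → w = min(1, 1 − 0.34 + 0.34) = min(1, 1.00) = 1.00
x ↔ z = 1 − |0.81 − 0.59| = 1 − 0.22 = 0.78
(w → w) → (x ↔ z) = min(1, 1 − 1.00 + 0.78) = min(1, 0.78) = 0.78
x ↔ x = 1 − |0.81 − 0.81| = 1 − 0.00 = 1.00
y → z = min(1, 1 − 0.18 + 0.59) = min(1, 1.41) = 1.00
w ↔ (y → z) = 1 − |0.34 − 1.00| = 1 − 0.66 = 0.34
¬(w ↔ (y → z)) = 1 − 0.34 = 0.66
(x ↔ x) ↔ ¬(w ↔ (y → z)) = 1 − |1.00 − 0.66| = 1 − 0.34 = 0.66
((w → w) → (x ↔ z)) ↔ ((x ↔ x) ↔ ¬(w ↔ (y → z))) = 1 − |0.78 − 0.66| = 1 − 0.12 = 0.88
¬(((w → w) → (x ↔ z)) ↔ ((x ↔ x) ↔ ¬(w ↔ (y → z)))) = 1 − 0.88 = 0.12

0.12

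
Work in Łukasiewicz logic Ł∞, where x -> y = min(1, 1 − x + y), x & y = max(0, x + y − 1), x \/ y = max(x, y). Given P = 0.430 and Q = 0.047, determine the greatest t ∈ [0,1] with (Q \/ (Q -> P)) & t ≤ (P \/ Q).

0.430

Q -> P = min(1, 1 − 0.047 + 0.430) = min(1, 1.383) = 1.000
Q \/ (Q -> P) = max(0.047, 1.000) = 1.000
So the left factor is Q \/ (Q -> P) = 1.000.
P \/ Q = max(0.430, 0.047) = 0.430
So the right-hand bound is P \/ Q = 0.430.
The residuum of the Łukasiewicz t-norm gives the supremum: min(1, 1 − 1.000 + 0.430).
1 − 1.000 + 0.430 = 0.430, so t = min(1, 0.430) = 0.430.
Check: 1.000 & 0.430 = max(0, 0.430) = 0.430 ≤ 0.430.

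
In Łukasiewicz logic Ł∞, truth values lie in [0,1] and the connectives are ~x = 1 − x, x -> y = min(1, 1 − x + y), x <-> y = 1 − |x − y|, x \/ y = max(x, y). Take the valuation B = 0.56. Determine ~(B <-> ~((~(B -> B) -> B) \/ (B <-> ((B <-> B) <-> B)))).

0.56

B -> B = min(1, 1 − 0.56 + 0.56) = min(1, 1.00) = 1.00
~(B -> B) = 1 − 1.00 = 0.00
~(B -> B) -> B = min(1, 1 − 0.00 + 0.56) = min(1, 1.56) = 1.00
B <-> B = 1 − |0.56 − 0.56| = 1 − 0.00 = 1.00
(B <-> B) <-> B = 1 − |1.00 − 0.56| = 1 − 0.44 = 0.56
B <-> ((B <-> B) <-> B) = 1 − |0.56 − 0.56| = 1 − 0.00 = 1.00
(~(B -> B) -> B) \/ (B <-> ((B <-> B) <-> B)) = max(1.00, 1.00) = 1.00
~((~(B -> B) -> B) \/ (B <-> ((B <-> B) <-> B))) = 1 − 1.00 = 0.00
B <-> ~((~(B -> B) -> B) \/ (B <-> ((B <-> B) <-> B))) = 1 − |0.56 − 0.00| = 1 − 0.56 = 0.44
~(B <-> ~((~(B -> B) -> B) \/ (B <-> ((B <-> B) <-> B)))) = 1 − 0.44 = 0.56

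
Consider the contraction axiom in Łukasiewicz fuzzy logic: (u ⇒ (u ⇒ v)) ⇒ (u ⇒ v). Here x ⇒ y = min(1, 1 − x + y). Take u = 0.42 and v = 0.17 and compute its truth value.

0.75

u ⇒ v = min(1, 1 − 0.42 + 0.17) = min(1, 0.75) = 0.75
u ⇒ (u ⇒ v) = min(1, 1 − 0.42 + 0.75) = min(1, 1.33) = 1.00
(u ⇒ (u ⇒ v)) ⇒ (u ⇒ v) = min(1, 1 − 1.00 + 0.75) = min(1, 0.75) = 0.75
(The value 0.75 < 1 shows this instance is not satisfied; fails in Ł∞ (the t-norm is not idempotent).)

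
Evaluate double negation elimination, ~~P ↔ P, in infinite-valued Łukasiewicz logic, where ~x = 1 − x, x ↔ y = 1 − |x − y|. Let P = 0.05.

1.00

~P = 1 − 0.05 = 0.95
~~P = 1 − 0.95 = 0.05
~~P ↔ P = 1 − |0.05 − 0.05| = 1 − 0.00 = 1.00
(As expected: always 1 in Ł∞ since negation is involutive.)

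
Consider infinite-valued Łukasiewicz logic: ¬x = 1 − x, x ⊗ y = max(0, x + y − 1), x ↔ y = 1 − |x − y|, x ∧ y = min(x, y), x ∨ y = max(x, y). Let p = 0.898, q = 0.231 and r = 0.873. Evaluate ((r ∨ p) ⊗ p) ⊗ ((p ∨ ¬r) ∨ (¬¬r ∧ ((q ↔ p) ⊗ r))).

0.694

r ∨ p = max(0.873, 0.898) = 0.898
(r ∨ p) ⊗ p = max(0, 0.898 + 0.898 − 1) = max(0, 0.796) = 0.796
¬r = 1 − 0.873 = 0.127
p ∨ ¬r = max(0.898, 0.127) = 0.898
¬¬r = 1 − 0.127 = 0.873
q ↔ p = 1 − |0.231 − 0.898| = 1 − 0.667 = 0.333
(q ↔ p) ⊗ r = max(0, 0.333 + 0.873 − 1) = max(0, 0.206) = 0.206
¬¬r ∧ ((q ↔ p) ⊗ r) = min(0.873, 0.206) = 0.206
(p ∨ ¬r) ∨ (¬¬r ∧ ((q ↔ p) ⊗ r)) = max(0.898, 0.206) = 0.898
((r ∨ p) ⊗ p) ⊗ ((p ∨ ¬r) ∨ (¬¬r ∧ ((q ↔ p) ⊗ r))) = max(0, 0.796 + 0.898 − 1) = max(0, 0.694) = 0.694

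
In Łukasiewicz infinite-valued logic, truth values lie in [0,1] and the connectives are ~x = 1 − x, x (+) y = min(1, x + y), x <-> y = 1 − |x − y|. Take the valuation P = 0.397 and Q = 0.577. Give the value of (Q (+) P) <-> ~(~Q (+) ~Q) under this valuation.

0.180

Q (+) P = min(1, 0.577 + 0.397) = min(1, 0.974) = 0.974
~Q = 1 − 0.577 = 0.423
~Q (+) ~Q = min(1, 0.423 + 0.423) = min(1, 0.846) = 0.846
~(~Q (+) ~Q) = 1 − 0.846 = 0.154
(Q (+) P) <-> ~(~Q (+) ~Q) = 1 − |0.974 − 0.154| = 1 − 0.820 = 0.180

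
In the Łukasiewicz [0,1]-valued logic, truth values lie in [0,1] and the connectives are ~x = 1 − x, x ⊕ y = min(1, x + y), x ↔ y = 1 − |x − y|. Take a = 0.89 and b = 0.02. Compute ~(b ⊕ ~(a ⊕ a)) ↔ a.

0.91

a ⊕ a = min(1, 0.89 + 0.89) = min(1, 1.78) = 1.00
~(a ⊕ a) = 1 − 1.00 = 0.00
b ⊕ ~(a ⊕ a) = min(1, 0.02 + 0.00) = min(1, 0.02) = 0.02
~(b ⊕ ~(a ⊕ a)) = 1 − 0.02 = 0.98
~(b ⊕ ~(a ⊕ a)) ↔ a = 1 − |0.98 − 0.89| = 1 − 0.09 = 0.91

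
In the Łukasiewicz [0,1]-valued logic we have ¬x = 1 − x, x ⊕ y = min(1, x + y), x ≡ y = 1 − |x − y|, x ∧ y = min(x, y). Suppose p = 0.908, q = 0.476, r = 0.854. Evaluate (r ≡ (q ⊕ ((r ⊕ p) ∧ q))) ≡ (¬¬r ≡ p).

0.956

r ⊕ p = min(1, 0.854 + 0.908) = min(1, 1.762) = 1.000
(r ⊕ p) ∧ q = min(1.000, 0.476) = 0.476
q ⊕ ((r ⊕ p) ∧ q) = min(1, 0.476 + 0.476) = min(1, 0.952) = 0.952
r ≡ (q ⊕ ((r ⊕ p) ∧ q)) = 1 − |0.854 − 0.952| = 1 − 0.098 = 0.902
¬r = 1 − 0.854 = 0.146
¬¬r = 1 − 0.146 = 0.854
¬¬r ≡ p = 1 − |0.854 − 0.908| = 1 − 0.054 = 0.946
(r ≡ (q ⊕ ((r ⊕ p) ∧ q))) ≡ (¬¬r ≡ p) = 1 − |0.902 − 0.946| = 1 − 0.044 = 0.956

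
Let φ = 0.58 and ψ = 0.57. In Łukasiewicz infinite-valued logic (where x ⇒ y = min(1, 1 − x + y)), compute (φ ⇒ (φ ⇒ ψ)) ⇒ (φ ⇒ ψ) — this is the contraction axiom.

0.99

φ ⇒ ψ = min(1, 1 − 0.58 + 0.57) = min(1, 0.99) = 0.99
φ ⇒ (φ ⇒ ψ) = min(1, 1 − 0.58 + 0.99) = min(1, 1.41) = 1.00
(φ ⇒ (φ ⇒ ψ)) ⇒ (φ ⇒ ψ) = min(1, 1 − 1.00 + 0.99) = min(1, 0.99) = 0.99
(The value 0.99 < 1 shows this instance is not satisfied; fails in Ł∞ (the t-norm is not idempotent).)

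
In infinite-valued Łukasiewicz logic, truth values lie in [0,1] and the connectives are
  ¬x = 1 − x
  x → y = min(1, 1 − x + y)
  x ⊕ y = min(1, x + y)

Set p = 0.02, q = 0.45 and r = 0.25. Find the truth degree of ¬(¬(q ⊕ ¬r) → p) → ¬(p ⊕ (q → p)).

1.00

¬r = 1 − 0.25 = 0.75
q ⊕ ¬r = min(1, 0.45 + 0.75) = min(1, 1.20) = 1.00
¬(q ⊕ ¬r) = 1 − 1.00 = 0.00
¬(q ⊕ ¬r) → p = min(1, 1 − 0.00 + 0.02) = min(1, 1.02) = 1.00
¬(¬(q ⊕ ¬r) → p) = 1 − 1.00 = 0.00
q → p = min(1, 1 − 0.45 + 0.02) = min(1, 0.57) = 0.57
p ⊕ (q → p) = min(1, 0.02 + 0.57) = min(1, 0.59) = 0.59
¬(p ⊕ (q → p)) = 1 − 0.59 = 0.41
¬(¬(q ⊕ ¬r) → p) → ¬(p ⊕ (q → p)) = min(1, 1 − 0.00 + 0.41) = min(1, 1.41) = 1.00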